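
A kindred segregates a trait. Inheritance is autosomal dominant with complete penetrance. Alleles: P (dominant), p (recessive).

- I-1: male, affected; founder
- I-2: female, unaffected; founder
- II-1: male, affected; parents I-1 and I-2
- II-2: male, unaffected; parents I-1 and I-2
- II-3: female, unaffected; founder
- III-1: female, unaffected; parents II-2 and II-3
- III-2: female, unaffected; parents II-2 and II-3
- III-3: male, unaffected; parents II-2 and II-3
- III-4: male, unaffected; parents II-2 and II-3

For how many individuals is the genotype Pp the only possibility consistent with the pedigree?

2

Obligate heterozygotes: I-1 is affected so carries P and passed p to II-2 (pp), so I-1 is Pp; II-1 is affected so carries P and received p from I-2 (pp), so II-1 is Pp.
Every other individual is either homozygous by phenotype or has at least one consistent homozygous assignment, so the count is 2.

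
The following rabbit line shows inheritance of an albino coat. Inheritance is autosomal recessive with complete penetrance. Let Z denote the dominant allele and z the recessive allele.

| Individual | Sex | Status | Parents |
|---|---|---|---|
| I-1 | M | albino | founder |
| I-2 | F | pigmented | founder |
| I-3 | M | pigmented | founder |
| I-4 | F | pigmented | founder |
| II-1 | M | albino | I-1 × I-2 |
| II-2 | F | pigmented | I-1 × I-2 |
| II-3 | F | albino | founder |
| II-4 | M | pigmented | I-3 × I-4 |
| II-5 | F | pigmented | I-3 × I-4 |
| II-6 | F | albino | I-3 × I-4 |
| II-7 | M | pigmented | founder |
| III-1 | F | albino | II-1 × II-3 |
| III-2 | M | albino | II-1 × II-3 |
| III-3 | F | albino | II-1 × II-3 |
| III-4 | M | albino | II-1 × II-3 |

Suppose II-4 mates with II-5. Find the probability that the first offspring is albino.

1/9

I-3 is pigmented so carries Z and passed z to II-6 (zz), so I-3 is Zz.
I-4 is pigmented so carries Z and passed z to II-6 (zz), so I-4 is Zz.
II-4 is a pigmented offspring of I-3 (Zz) × I-4 (Zz), whose cross gives 1/4 ZZ : 1/2 Zz : 1/4 zz; conditioning on being pigmented, II-4 is ZZ with probability 1/3, Zz with probability 2/3.
II-5 is a pigmented offspring of I-3 (Zz) × I-4 (Zz), whose cross gives 1/4 ZZ : 1/2 Zz : 1/4 zz; conditioning on being pigmented, II-5 is ZZ with probability 1/3, Zz with probability 2/3.
Summing over parental genotype combinations, P(offspring is albino) = 4/9·1/4 = 1/9.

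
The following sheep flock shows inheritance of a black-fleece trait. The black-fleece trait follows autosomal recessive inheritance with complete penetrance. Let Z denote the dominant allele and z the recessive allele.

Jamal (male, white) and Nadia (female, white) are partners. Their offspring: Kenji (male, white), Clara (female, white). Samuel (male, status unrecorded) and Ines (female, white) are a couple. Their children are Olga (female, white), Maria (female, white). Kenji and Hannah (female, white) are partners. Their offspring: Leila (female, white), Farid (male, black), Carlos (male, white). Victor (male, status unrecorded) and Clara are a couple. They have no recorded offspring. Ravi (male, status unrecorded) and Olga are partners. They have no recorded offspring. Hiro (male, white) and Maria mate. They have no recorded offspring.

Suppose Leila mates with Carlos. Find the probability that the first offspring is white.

8/9

Kenji is white so carries Z and passed z to Farid (zz), so Kenji is Zz.
Hannah is white so carries Z and passed z to Farid (zz), so Hannah is Zz.
Leila is a white offspring of Kenji (Zz) × Hannah (Zz), whose cross gives 1/4 ZZ : 1/2 Zz : 1/4 zz; conditioning on being white, Leila is ZZ with probability 1/3, Zz with probability 2/3.
Carlos is a white offspring of Kenji (Zz) × Hannah (Zz), whose cross gives 1/4 ZZ : 1/2 Zz : 1/4 zz; conditioning on being white, Carlos is ZZ with probability 1/3, Zz with probability 2/3.
Summing over parental genotype combinations, P(offspring is white) = 1/9·1 + 2/9·1 + 2/9·1 + 4/9·3/4 = 8/9.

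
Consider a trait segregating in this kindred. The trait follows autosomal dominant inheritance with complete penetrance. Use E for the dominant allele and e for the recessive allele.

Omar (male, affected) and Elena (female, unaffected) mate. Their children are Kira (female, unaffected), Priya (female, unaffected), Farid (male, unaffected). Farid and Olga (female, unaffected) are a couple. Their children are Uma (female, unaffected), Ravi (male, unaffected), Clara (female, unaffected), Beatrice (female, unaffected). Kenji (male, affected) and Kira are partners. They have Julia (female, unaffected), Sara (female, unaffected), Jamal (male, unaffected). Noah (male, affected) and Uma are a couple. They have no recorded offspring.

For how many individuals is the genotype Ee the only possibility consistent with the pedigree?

Obligate heterozygotes: Omar is affected so carries E and passed e to Kira (ee), so Omar is Ee; Kenji is affected so carries E and passed e to Julia (ee), so Kenji is Ee.
Every other individual is either homozygous by phenotype or has at least one consistent homozygous assignment, so the count is 2.

2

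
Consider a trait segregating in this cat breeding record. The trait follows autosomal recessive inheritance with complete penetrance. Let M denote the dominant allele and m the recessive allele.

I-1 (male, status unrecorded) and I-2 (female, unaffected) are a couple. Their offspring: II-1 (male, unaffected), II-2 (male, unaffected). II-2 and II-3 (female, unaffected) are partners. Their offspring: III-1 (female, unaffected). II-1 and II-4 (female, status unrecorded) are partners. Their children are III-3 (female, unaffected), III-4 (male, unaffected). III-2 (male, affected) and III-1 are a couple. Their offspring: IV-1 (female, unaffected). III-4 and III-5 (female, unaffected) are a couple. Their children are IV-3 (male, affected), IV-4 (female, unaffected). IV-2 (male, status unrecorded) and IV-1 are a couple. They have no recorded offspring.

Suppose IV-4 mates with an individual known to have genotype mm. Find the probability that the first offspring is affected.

III-4 is unaffected so carries M and passed m to IV-3 (mm), so III-4 is Mm.
III-5 is unaffected so carries M and passed m to IV-3 (mm), so III-5 is Mm.
IV-4 is an unaffected offspring of III-4 (Mm) × III-5 (Mm), whose cross gives 1/4 MM : 1/2 Mm : 1/4 mm; conditioning on being unaffected, IV-4 is MM with probability 1/3, Mm with probability 2/3.
Summing over parental genotype combinations, P(offspring is affected) = 2/3·1/2 = 1/3.

1/3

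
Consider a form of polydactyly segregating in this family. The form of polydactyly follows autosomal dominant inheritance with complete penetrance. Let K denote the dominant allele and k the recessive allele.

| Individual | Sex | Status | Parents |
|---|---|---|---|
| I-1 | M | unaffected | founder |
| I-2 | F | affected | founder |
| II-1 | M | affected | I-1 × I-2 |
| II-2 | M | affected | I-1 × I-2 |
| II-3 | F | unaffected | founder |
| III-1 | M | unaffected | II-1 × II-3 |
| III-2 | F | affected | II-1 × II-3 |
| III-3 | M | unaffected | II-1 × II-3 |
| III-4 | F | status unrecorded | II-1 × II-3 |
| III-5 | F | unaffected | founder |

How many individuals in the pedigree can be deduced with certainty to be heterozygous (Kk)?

Obligate heterozygotes: II-1 is affected so carries K and received k from I-1 (kk), so II-1 is Kk; II-2 is affected so carries K and received k from I-1 (kk), so II-2 is Kk; III-2 is affected so carries K and received k from II-3 (kk), so III-2 is Kk.
Every other individual is either homozygous by phenotype or has at least one consistent homozygous assignment, so the count is 3.

3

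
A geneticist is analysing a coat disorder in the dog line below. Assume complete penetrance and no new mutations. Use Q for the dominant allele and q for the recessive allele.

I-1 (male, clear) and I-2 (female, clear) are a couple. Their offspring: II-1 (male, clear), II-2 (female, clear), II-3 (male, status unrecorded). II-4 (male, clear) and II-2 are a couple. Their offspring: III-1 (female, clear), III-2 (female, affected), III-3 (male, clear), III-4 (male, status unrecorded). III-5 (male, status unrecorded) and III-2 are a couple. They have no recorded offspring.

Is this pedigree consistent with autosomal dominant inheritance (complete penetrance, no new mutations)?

No

Under autosomal dominant, III-2 (affected, female) cannot arise from II-4 (clear) × II-2 (clear).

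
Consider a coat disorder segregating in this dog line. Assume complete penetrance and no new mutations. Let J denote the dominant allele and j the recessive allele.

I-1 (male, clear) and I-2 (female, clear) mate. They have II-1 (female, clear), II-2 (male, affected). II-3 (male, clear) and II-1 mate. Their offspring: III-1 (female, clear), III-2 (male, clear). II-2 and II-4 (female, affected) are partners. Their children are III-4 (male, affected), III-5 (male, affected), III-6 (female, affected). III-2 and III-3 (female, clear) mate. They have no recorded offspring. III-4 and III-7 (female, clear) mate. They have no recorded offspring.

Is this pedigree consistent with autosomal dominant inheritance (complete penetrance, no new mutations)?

Under autosomal dominant, II-2 (affected, male) cannot arise from I-1 (clear) × I-2 (clear).

No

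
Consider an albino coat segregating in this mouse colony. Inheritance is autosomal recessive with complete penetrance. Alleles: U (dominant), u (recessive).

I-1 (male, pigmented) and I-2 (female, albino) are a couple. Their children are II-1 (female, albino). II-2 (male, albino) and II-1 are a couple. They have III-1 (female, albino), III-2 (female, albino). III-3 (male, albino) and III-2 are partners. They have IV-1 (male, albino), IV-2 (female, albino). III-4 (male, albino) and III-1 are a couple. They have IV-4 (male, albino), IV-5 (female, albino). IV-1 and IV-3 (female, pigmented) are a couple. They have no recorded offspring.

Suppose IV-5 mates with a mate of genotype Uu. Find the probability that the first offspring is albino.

IV-5 is albino, so IV-5 is uu.
The cross gives 1/2 Uu : 1/2 uu, so P(offspring is albino) = 1/2.

1/2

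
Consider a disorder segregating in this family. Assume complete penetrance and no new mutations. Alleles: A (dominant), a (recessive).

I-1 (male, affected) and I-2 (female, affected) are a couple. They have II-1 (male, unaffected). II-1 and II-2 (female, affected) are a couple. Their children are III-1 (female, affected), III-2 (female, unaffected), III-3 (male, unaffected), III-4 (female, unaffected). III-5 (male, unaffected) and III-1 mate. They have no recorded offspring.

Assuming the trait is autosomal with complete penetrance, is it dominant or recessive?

I-1 and I-2 are both affected yet have an unaffected child II-1. Under a recessive model two affected parents are homozygous and every child would be affected, so the trait cannot be recessive.

dominant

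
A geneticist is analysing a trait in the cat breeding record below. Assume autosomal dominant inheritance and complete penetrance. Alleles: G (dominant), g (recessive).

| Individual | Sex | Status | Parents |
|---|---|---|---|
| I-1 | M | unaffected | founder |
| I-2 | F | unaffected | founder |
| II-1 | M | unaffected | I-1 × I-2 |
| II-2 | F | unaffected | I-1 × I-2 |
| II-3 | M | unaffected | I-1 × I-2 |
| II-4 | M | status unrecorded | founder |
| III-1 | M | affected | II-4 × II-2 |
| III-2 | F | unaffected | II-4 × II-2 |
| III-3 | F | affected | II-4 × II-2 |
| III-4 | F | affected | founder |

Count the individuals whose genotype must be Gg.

3

Obligate heterozygotes: II-4 passed G to III-1 (Gg, whose g came from II-2) and passed g to III-2 (gg), so II-4 is Gg; III-1 is affected so carries G and received g from II-2 (gg), so III-1 is Gg; III-3 is affected so carries G and received g from II-2 (gg), so III-3 is Gg.
Every other individual is either homozygous by phenotype or has at least one consistent homozygous assignment, so the count is 3.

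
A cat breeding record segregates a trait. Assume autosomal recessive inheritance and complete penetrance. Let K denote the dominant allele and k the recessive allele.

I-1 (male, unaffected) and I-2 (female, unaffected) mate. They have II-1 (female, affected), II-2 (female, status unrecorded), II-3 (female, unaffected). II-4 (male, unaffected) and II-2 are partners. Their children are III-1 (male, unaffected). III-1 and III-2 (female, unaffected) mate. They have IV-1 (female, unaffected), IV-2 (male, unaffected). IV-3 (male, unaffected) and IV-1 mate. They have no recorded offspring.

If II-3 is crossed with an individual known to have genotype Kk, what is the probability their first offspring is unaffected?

I-1 is unaffected so carries K and passed k to II-1 (kk), so I-1 is Kk.
I-2 is unaffected so carries K and passed k to II-1 (kk), so I-2 is Kk.
II-3 is an unaffected offspring of I-1 (Kk) × I-2 (Kk), whose cross gives 1/4 KK : 1/2 Kk : 1/4 kk; conditioning on being unaffected, II-3 is KK with probability 1/3, Kk with probability 2/3.
Summing over parental genotype combinations, P(offspring is unaffected) = 1/3·1 + 2/3·3/4 = 5/6.

5/6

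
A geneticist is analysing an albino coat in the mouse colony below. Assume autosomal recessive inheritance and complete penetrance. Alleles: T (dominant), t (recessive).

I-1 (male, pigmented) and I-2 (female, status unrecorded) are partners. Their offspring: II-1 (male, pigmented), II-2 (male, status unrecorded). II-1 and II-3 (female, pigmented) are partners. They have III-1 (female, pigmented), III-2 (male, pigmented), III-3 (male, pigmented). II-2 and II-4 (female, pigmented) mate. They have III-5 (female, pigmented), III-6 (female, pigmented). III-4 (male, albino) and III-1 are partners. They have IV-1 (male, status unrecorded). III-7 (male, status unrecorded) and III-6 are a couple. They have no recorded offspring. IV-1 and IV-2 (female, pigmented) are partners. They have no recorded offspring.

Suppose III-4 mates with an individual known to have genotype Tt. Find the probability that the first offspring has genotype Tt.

1/2

III-4 is albino, so III-4 is tt.
The cross gives 1/2 Tt : 1/2 tt, so P(offspring has genotype Tt) = 1/2.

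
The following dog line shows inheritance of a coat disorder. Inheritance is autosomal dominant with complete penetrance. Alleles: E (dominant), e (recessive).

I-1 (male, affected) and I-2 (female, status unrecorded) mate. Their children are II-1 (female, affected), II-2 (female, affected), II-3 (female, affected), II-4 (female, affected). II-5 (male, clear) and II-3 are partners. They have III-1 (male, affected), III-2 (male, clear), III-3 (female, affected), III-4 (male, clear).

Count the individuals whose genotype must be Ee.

3

Obligate heterozygotes: II-3 is affected so carries E and passed e to III-2 (ee), so II-3 is Ee; III-1 is affected so carries E and received e from II-5 (ee), so III-1 is Ee; III-3 is affected so carries E and received e from II-5 (ee), so III-3 is Ee.
Every other individual is either homozygous by phenotype or has at least one consistent homozygous assignment, so the count is 3.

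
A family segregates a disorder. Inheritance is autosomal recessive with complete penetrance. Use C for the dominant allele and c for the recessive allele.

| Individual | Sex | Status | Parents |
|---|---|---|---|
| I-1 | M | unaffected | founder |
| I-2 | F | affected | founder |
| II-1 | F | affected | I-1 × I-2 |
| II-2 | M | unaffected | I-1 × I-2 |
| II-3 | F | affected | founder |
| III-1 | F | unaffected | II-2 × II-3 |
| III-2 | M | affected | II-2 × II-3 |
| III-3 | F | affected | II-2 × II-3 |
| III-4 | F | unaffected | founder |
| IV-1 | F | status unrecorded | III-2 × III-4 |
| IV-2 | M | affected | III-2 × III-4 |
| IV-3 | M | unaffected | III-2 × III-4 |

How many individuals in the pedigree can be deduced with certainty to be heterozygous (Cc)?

Obligate heterozygotes: I-1 is unaffected so carries C and passed c to II-1 (cc), so I-1 is Cc; II-2 is unaffected so carries C and received c from I-2 (cc), so II-2 is Cc; III-1 is unaffected so carries C and received c from II-3 (cc), so III-1 is Cc; III-4 is unaffected so carries C and passed c to IV-2 (cc), so III-4 is Cc; IV-3 is unaffected so carries C and received c from III-2 (cc), so IV-3 is Cc.
Every other individual is either homozygous by phenotype or has at least one consistent homozygous assignment, so the count is 5.

5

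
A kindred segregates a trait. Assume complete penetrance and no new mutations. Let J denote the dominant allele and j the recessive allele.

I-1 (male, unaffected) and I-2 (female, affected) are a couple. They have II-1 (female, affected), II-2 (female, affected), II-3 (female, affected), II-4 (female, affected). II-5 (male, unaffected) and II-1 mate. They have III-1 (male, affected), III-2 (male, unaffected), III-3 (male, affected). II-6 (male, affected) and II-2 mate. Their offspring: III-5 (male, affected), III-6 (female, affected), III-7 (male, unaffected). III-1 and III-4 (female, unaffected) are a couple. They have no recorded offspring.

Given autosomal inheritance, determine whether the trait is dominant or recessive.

II-6 and II-2 are both affected yet have an unaffected child III-7. Under a recessive model two affected parents are homozygous and every child would be affected, so the trait cannot be recessive.

dominant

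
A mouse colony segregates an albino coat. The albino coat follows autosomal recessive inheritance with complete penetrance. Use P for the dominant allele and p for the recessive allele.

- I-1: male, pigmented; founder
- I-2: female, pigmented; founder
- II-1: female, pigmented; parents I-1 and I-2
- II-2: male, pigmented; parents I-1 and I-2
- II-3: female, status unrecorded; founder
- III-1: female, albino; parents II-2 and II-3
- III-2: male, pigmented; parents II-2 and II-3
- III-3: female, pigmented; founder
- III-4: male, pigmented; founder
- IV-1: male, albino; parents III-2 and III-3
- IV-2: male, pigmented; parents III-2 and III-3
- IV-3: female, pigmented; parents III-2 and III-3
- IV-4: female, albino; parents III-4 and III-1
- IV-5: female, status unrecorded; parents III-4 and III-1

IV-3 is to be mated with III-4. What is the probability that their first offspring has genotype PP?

III-2 is pigmented so carries P and passed p to IV-1 (pp), so III-2 is Pp.
III-3 is pigmented so carries P and passed p to IV-1 (pp), so III-3 is Pp.
IV-3 is a pigmented offspring of III-2 (Pp) × III-3 (Pp), whose cross gives 1/4 PP : 1/2 Pp : 1/4 pp; conditioning on being pigmented, IV-3 is PP with probability 1/3, Pp with probability 2/3.
III-4 is pigmented so carries P and passed p to IV-4 (pp), so III-4 is Pp.
Summing over parental genotype combinations, P(offspring has genotype PP) = 1/3·1/2 + 2/3·1/4 = 1/3.

1/3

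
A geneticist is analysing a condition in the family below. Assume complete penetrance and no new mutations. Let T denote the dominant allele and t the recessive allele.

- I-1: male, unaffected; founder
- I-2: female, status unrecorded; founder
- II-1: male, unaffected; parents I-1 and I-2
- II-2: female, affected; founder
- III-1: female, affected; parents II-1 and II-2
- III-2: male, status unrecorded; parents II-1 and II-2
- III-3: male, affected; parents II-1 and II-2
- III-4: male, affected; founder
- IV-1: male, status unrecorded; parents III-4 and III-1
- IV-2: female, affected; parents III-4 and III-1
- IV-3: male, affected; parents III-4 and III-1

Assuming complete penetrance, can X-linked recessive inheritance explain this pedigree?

Under X-linked recessive, III-1 (affected, female) cannot arise from II-1 (unaffected) × II-2 (affected).

No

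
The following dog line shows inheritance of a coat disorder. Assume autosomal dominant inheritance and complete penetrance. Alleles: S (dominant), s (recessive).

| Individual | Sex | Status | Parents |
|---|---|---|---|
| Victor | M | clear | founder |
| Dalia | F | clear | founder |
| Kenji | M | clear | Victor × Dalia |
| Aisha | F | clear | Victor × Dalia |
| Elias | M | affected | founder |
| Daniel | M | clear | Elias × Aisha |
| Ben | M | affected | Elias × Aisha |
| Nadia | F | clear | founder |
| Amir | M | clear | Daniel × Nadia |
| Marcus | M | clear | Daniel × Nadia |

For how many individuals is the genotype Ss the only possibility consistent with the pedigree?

2

Obligate heterozygotes: Elias is affected so carries S and passed s to Daniel (ss), so Elias is Ss; Ben is affected so carries S and received s from Aisha (ss), so Ben is Ss.
Every other individual is either homozygous by phenotype or has at least one consistent homozygous assignment, so the count is 2.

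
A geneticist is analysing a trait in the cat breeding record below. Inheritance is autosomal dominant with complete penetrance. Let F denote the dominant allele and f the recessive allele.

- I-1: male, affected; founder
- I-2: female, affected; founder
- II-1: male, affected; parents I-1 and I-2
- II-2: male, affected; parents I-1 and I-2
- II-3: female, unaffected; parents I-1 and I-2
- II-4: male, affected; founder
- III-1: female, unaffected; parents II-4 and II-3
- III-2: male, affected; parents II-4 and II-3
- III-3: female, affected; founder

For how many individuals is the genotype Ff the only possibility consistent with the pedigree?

Obligate heterozygotes: I-1 is affected so carries F and passed f to II-3 (ff), so I-1 is Ff; I-2 is affected so carries F and passed f to II-3 (ff), so I-2 is Ff; II-4 is affected so carries F and passed f to III-1 (ff), so II-4 is Ff; III-2 is affected so carries F and received f from II-3 (ff), so III-2 is Ff.
Every other individual is either homozygous by phenotype or has at least one consistent homozygous assignment, so the count is 4.

4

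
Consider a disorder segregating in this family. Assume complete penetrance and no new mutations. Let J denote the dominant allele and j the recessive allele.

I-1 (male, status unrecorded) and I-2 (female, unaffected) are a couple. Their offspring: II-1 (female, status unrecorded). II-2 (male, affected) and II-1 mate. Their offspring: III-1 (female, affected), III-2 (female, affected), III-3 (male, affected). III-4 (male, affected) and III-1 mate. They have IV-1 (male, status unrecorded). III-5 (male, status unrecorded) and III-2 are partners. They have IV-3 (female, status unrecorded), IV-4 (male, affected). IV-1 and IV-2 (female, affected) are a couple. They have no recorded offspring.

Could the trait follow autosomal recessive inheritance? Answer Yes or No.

A consistent assignment under autosomal recessive exists: I-1 JJ, I-2 Jj, II-1 Jj, II-2 jj, III-1 jj, III-2 jj, III-3 jj, III-4 jj, III-5 Jj, IV-1 jj, IV-2 jj, IV-3 Jj, IV-4 jj.
In this assignment every recorded phenotype matches its genotype and every non-founder's genotype is obtainable from its parents' genotypes, so the pedigree is consistent.

Yes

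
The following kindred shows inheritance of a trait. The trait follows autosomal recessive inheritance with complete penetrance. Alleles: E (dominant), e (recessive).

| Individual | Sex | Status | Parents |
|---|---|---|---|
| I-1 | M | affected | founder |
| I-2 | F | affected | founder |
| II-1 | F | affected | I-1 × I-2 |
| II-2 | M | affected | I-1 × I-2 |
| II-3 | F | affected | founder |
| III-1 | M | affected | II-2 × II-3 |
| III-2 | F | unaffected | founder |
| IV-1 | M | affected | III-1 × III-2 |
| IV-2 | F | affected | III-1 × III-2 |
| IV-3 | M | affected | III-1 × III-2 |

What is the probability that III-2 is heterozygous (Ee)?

III-2 is unaffected so carries E and passed e to IV-1 (ee), so III-2 is Ee, giving P(Ee) = 1.

1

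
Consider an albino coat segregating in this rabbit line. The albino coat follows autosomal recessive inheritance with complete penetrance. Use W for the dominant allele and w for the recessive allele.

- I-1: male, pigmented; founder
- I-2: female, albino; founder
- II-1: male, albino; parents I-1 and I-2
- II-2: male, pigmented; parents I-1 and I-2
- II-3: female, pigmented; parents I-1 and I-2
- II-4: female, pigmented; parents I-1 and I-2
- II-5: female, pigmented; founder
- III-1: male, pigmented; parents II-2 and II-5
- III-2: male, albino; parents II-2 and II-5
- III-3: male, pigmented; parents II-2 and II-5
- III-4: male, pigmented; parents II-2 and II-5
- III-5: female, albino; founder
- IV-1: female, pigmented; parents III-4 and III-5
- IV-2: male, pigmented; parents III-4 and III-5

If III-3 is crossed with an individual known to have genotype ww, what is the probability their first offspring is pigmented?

II-2 is pigmented so carries W and received w from I-2 (ww), so II-2 is Ww.
II-5 is pigmented so carries W and passed w to III-2 (ww), so II-5 is Ww.
III-3 is a pigmented offspring of II-2 (Ww) × II-5 (Ww), whose cross gives 1/4 WW : 1/2 Ww : 1/4 ww; conditioning on being pigmented, III-3 is WW with probability 1/3, Ww with probability 2/3.
Summing over parental genotype combinations, P(offspring is pigmented) = 1/3·1 + 2/3·1/2 = 2/3.

2/3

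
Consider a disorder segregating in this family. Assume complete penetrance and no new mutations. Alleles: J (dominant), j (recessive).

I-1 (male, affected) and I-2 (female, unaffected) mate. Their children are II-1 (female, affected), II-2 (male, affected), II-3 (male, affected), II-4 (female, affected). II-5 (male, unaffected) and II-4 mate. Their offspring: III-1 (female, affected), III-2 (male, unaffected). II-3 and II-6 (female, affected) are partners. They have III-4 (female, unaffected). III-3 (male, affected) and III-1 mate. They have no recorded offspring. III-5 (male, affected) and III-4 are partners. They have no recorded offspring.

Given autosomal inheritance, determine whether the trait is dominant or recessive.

II-3 and II-6 are both affected yet have an unaffected child III-4. Under a recessive model two affected parents are homozygous and every child would be affected, so the trait cannot be recessive.

dominant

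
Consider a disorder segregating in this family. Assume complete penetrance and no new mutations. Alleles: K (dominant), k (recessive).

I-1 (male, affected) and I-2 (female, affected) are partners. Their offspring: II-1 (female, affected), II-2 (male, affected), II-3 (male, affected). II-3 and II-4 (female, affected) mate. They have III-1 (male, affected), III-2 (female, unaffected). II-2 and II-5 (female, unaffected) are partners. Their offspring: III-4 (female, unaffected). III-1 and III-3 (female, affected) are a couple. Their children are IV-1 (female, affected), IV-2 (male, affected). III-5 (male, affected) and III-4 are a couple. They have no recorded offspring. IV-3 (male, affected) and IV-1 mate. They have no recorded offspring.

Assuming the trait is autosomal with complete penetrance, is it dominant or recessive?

dominant

II-3 and II-4 are both affected yet have an unaffected child III-2. Under a recessive model two affected parents are homozygous and every child would be affected, so the trait cannot be recessive.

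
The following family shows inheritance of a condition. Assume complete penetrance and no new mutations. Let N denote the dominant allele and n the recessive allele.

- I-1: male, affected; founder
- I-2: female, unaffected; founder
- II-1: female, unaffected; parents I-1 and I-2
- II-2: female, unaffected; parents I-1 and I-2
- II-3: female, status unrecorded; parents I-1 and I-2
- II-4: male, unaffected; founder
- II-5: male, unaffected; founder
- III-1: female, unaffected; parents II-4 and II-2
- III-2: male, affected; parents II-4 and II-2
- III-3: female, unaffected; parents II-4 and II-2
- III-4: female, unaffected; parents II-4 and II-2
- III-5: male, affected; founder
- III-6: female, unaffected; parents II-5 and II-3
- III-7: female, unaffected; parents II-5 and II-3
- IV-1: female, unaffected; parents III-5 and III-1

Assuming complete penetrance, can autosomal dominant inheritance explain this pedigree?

No

Under autosomal dominant, III-2 (affected, male) cannot arise from II-4 (unaffected) × II-2 (unaffected).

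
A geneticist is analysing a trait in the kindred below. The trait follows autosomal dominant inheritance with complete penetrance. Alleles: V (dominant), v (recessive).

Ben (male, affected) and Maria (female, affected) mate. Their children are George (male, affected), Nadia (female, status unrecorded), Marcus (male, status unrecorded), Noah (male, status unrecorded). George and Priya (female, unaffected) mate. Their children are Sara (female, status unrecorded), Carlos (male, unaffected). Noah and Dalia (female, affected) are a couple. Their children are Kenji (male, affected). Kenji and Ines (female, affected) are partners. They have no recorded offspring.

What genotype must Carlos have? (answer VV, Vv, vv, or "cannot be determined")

Carlos is unaffected, so Carlos is vv.

vv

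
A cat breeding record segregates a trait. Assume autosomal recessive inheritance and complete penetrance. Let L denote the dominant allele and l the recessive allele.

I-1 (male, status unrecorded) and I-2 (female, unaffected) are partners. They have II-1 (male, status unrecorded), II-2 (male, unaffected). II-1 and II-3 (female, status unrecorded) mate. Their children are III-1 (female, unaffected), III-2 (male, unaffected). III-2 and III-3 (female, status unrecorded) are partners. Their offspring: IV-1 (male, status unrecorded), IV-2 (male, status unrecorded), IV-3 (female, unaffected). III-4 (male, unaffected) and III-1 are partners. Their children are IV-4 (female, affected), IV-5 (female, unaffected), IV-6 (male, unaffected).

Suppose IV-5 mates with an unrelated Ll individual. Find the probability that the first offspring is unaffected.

5/6

III-4 is unaffected so carries L and passed l to IV-4 (ll), so III-4 is Ll.
III-1 is unaffected so carries L and passed l to IV-4 (ll), so III-1 is Ll.
IV-5 is an unaffected offspring of III-4 (Ll) × III-1 (Ll), whose cross gives 1/4 LL : 1/2 Ll : 1/4 ll; conditioning on being unaffected, IV-5 is LL with probability 1/3, Ll with probability 2/3.
Summing over parental genotype combinations, P(offspring is unaffected) = 1/3·1 + 2/3·3/4 = 5/6.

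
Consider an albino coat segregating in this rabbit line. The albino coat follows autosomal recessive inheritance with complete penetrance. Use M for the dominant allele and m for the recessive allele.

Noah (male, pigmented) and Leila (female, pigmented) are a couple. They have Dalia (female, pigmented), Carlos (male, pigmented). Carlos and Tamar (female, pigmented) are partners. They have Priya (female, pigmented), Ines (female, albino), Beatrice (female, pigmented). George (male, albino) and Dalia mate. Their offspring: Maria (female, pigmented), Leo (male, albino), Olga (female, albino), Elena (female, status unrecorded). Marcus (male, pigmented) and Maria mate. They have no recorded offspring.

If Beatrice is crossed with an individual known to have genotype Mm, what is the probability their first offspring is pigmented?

Carlos is pigmented so carries M and passed m to Ines (mm), so Carlos is Mm.
Tamar is pigmented so carries M and passed m to Ines (mm), so Tamar is Mm.
Beatrice is a pigmented offspring of Carlos (Mm) × Tamar (Mm), whose cross gives 1/4 MM : 1/2 Mm : 1/4 mm; conditioning on being pigmented, Beatrice is MM with probability 1/3, Mm with probability 2/3.
Summing over parental genotype combinations, P(offspring is pigmented) = 1/3·1 + 2/3·3/4 = 5/6.

5/6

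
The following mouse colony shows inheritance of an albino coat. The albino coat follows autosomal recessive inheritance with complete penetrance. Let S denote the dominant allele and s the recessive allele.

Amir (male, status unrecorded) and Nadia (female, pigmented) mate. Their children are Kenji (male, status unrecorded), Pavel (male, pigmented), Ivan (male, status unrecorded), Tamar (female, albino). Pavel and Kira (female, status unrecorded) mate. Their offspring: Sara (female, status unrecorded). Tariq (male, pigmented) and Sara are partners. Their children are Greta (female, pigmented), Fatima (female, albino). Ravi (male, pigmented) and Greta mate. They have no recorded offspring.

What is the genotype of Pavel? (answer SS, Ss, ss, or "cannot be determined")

cannot be determined

Pavel's phenotype allows SS or Ss, and no parent or child forces a single allele at both positions; consistent genotype assignments exist with Pavel as SS or Ss.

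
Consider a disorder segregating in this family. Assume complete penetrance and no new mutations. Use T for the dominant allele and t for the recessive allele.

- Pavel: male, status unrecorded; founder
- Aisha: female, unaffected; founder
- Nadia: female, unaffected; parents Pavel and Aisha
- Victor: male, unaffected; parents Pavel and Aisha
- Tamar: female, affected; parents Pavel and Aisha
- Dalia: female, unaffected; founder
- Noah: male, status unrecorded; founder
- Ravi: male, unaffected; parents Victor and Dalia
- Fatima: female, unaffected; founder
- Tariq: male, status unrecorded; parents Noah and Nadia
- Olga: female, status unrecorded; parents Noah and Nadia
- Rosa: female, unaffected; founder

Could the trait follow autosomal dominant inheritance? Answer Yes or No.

A consistent assignment under autosomal dominant exists: Pavel Tt, Aisha tt, Nadia tt, Victor tt, Tamar Tt, Dalia tt, Noah TT, Ravi tt, Fatima tt, Tariq Tt, Olga Tt, Rosa tt.
In this assignment every recorded phenotype matches its genotype and every non-founder's genotype is obtainable from its parents' genotypes, so the pedigree is consistent.

Yes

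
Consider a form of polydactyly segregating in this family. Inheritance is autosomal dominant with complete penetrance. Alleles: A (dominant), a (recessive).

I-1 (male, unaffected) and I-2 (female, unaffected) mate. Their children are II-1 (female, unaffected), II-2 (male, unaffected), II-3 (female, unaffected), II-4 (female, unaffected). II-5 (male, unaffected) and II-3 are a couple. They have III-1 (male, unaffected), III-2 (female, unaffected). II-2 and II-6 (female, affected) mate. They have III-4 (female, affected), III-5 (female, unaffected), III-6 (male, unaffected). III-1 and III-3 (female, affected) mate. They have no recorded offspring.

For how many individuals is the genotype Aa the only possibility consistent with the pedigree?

2

Obligate heterozygotes: II-6 is affected so carries A and passed a to III-5 (aa), so II-6 is Aa; III-4 is affected so carries A and received a from II-2 (aa), so III-4 is Aa.
Every other individual is either homozygous by phenotype or has at least one consistent homozygous assignment, so the count is 2.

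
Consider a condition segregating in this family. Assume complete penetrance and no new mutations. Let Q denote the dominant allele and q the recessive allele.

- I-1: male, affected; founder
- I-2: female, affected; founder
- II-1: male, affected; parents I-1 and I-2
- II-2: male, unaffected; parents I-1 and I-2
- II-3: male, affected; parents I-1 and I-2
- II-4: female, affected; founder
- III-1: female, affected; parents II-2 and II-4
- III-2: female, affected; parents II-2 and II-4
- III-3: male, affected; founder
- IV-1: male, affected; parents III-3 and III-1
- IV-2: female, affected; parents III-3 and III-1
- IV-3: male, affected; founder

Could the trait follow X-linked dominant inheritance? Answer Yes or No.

A consistent assignment under X-linked dominant exists: I-1 X^Q Y, I-2 X^Q X^q, II-1 X^Q Y, II-2 X^q Y, II-3 X^Q Y, II-4 X^Q X^Q, III-1 X^Q X^q, III-2 X^Q X^q, III-3 X^Q Y, IV-1 X^Q Y, IV-2 X^Q X^Q, IV-3 X^Q Y.
In this assignment every recorded phenotype matches its genotype and every non-founder's genotype is obtainable from its parents' genotypes, so the pedigree is consistent.

Yes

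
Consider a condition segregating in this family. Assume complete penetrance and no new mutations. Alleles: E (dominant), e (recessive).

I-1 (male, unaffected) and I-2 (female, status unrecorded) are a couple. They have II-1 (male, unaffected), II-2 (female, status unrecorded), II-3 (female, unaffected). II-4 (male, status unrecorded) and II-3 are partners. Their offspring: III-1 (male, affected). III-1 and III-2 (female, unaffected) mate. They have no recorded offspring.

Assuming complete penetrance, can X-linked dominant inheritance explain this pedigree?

No

Under X-linked dominant, III-1 (affected, male) cannot arise from II-4 (unrecorded) × II-3 (unaffected).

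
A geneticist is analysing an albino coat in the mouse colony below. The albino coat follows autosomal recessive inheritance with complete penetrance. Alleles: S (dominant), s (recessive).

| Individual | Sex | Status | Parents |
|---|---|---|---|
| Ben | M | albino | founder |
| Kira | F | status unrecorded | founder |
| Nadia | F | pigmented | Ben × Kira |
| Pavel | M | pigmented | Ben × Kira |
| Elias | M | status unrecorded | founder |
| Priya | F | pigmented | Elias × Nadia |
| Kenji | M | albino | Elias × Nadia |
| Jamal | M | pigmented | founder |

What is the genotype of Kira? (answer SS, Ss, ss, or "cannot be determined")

Kira's phenotype is unrecorded, and no parent or child forces a single allele at both positions; consistent genotype assignments exist with Kira as SS or Ss.

cannot be determined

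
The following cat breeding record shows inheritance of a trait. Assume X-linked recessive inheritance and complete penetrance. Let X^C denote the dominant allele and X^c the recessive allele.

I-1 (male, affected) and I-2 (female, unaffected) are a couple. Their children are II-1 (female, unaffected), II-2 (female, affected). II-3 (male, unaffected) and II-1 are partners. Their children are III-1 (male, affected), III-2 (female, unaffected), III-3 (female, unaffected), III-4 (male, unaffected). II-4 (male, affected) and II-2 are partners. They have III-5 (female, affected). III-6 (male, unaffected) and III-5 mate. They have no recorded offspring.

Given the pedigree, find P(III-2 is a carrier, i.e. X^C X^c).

1/2

II-3 is unaffected, so II-3 is X^C Y.
II-1 is unaffected so carries C and received c from I-1 (X^c Y), so II-1 is X^C X^c.
Their cross gives offspring ratios 1/2 X^C X^C : 1/2 X^C X^c. Conditioning on III-2 being unaffected, P(X^C X^c) = 1/2 / 1 = 1/2.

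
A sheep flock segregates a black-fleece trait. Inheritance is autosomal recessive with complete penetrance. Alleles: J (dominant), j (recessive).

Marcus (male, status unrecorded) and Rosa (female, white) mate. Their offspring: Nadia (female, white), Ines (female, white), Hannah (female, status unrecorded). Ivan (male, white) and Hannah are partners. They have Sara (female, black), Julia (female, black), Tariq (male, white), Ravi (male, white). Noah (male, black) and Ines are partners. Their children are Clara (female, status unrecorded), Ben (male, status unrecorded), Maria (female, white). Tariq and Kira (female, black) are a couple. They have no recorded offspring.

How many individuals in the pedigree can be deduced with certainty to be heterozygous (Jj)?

Obligate heterozygotes: Ivan is white so carries J and passed j to Sara (jj), so Ivan is Jj; Maria is white so carries J and received j from Noah (jj), so Maria is Jj.
Every other individual is either homozygous by phenotype or has at least one consistent homozygous assignment, so the count is 2.

2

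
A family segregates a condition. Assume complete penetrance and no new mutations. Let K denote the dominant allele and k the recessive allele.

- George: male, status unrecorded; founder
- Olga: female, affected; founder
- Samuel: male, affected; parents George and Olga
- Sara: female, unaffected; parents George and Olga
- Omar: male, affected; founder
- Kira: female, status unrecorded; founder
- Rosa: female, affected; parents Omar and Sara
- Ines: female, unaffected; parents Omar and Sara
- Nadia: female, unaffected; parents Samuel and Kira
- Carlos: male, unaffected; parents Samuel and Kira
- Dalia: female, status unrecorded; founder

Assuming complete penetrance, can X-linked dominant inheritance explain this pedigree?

No

Under X-linked dominant, Ines (unaffected, female) cannot arise from Omar (affected) × Sara (unaffected).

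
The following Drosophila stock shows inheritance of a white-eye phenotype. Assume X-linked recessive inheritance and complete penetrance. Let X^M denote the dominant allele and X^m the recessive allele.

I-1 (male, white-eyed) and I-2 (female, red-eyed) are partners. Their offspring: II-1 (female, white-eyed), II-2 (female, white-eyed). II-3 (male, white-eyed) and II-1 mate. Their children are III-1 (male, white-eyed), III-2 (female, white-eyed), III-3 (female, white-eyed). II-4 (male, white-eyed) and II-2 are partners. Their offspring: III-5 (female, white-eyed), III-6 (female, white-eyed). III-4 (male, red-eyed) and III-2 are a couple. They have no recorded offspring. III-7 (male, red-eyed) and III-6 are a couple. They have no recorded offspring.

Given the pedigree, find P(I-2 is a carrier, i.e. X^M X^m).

1

I-2 is red-eyed so carries M and passed m to II-1 (X^m X^m), so I-2 is X^M X^m, giving P(X^M X^m) = 1.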